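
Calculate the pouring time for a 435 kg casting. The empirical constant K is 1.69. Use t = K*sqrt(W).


Formula: t = K * sqrt(W)
sqrt(W) = sqrt(435) = 20.85665
t = 1.69 * 20.85665 = 35.2477 s


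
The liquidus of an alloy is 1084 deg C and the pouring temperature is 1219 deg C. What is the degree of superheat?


Formula: Superheat = T_pour - T_melt
Superheat = 1219 - 1084 = 135 deg C

Final answer: 135 deg C


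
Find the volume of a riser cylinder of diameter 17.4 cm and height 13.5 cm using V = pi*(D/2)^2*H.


Formula: V = pi * (D/2)^2 * H  (cylinder volume)
Radius = D/2 = 17.4/2 = 8.7 cm
V = pi * 8.7^2 * 13.5 = 3210.1265 cm^3

Answer: 3210.1265 cm^3


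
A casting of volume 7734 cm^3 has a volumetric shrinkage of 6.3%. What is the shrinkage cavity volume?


Formula: V_shrink = V_casting * shrinkage_pct / 100
V_shrink = 7734 cm^3 * 6.3 / 100 = 487.2420 cm^3

Answer: 487.2420 cm^3


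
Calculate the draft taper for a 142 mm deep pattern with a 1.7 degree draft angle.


Formula: taper = depth * tan(draft_angle)
tan(1.7 deg) = 0.0296793
taper = 142 mm * 0.0296793 = 4.2145 mm

Answer: 4.2145 mm


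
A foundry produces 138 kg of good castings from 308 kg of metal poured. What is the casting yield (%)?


Formula: Casting Yield = (W_good / W_total) * 100
Yield = (138 kg / 308 kg) * 100 = 44.8052%

44.8052%


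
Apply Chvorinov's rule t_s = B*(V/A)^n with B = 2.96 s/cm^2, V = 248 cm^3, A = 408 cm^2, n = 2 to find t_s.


Formula: t_s = B * (V/A)^n  (Chvorinov's rule, n=2)
Modulus M = V/A = 248/408 = 0.607843 cm
M^2 = 0.607843^2 = 0.369473 cm^2
t_s = 2.96 * 0.369473 = 1.0936 s

Answer: 1.0936 s


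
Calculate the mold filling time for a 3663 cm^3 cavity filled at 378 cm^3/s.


Formula: t_fill = V_mold / Q_flow
t = 3663 cm^3 / 378 cm^3/s = 9.6905 s


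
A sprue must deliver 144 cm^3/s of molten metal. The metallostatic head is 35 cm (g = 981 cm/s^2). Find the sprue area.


Formula: v = sqrt(2*g*h), A = Q/v
Velocity: v = sqrt(2 * 981 * 35) = sqrt(68670) = 262.0496 cm/s
Sprue area: A = Q / v = 144 / 262.0496 = 0.5495 cm^2

Answer: 0.5495 cm^2


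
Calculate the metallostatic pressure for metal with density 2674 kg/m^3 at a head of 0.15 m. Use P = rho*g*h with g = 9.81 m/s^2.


Formula: P = rho * g * h
rho * g = 2674 * 9.81 = 26231.94 N/m^3
P = 26231.94 * 0.15 = 3934.7910 Pa

3934.7910 Pa


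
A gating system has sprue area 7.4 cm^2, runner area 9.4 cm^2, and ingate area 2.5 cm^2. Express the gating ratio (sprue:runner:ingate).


Sprue:Runner:Ingate = 1 : 9.4/7.4 : 2.5/7.4 = 1:1.27:0.34

Final answer: 1:1.27:0.34


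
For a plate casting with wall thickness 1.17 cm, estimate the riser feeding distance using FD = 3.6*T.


Formula: FD = 3.6 * T  (riser feeding-distance rule)
FD = 3.6 * 1.17 cm = 4.2120 cm

Final answer: 4.2120 cm


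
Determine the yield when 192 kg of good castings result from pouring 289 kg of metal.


Formula: Casting Yield = (W_good / W_total) * 100
Yield = (192 kg / 289 kg) * 100 = 66.4360%


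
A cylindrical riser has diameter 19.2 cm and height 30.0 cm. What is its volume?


Formula: V = pi * (D/2)^2 * H  (cylinder volume)
Radius = D/2 = 19.2/2 = 9.6 cm
V = pi * 9.6^2 * 30.0 = 8685.8754 cm^3

Answer: 8685.8754 cm^3


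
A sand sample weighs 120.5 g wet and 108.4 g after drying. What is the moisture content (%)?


Formula: MC = (W_wet - W_dry) / W_wet * 100
Water mass = 120.5 - 108.4 = 12.1 g
MC = 12.1 / 120.5 * 100 = 10.0415%

Final answer: 10.0415%


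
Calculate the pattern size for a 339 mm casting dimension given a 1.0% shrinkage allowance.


Formula: L_pattern = L_casting * (1 + shrinkage_rate/100)
Shrinkage factor = 1 + 1.0/100 = 1.01
L_pattern = 339 mm * 1.01 = 342.3900 mm

Final answer: 342.3900 mm


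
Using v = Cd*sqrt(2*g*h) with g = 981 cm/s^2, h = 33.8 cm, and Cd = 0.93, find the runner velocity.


Formula: v = Cd * sqrt(2 * g * h)  (Torricelli with discharge coefficient)
2*g*h = 2 * 981 * 33.8 = 66315.6 cm^2/s^2
sqrt(66315.6) = 257.51815 cm/s
v = 0.93 * 257.51815 = 239.4919 cm/s

Answer: 239.4919 cm/s


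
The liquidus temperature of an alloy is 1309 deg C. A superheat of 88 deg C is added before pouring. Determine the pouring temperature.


Formula: T_pour = T_melt + Superheat
T_pour = 1309 + 88 = 1397 deg C

Answer: 1397 deg C


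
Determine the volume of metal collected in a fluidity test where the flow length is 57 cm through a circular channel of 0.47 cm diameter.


Formula: V = pi * (d/2)^2 * L  (cylinder volume)
Radius = 0.47/2 = 0.235 cm
V = pi * 0.235^2 * 57 = 9.8892 cm^3


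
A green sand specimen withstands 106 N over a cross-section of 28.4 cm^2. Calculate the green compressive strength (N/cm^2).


Formula: Compressive Strength = Force / Area
Strength = 106 N / 28.4 cm^2 = 3.7324 N/cm^2

Final answer: 3.7324 N/cm^2


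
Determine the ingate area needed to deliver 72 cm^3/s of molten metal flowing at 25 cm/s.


Formula: A_ingate = Q / v  (continuity equation)
A = 72 cm^3/s / 25 cm/s = 2.8800 cm^2

Answer: 2.8800 cm^2


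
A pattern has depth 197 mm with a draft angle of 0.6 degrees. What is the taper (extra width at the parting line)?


Formula: taper = depth * tan(draft_angle)
tan(0.6 deg) = 0.0104724
taper = 197 mm * 0.0104724 = 2.0631 mm


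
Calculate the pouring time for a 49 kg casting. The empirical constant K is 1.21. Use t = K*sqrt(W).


Formula: t = K * sqrt(W)
sqrt(W) = sqrt(49) = 7.00000
t = 1.21 * 7.00000 = 8.4700 s


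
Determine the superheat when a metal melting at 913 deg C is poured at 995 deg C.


Formula: Superheat = T_pour - T_melt
Superheat = 995 - 913 = 82 deg C

Answer: 82 deg C


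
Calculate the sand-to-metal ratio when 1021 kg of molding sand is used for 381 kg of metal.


Formula: Sand-to-Metal Ratio = W_sand / W_metal
Ratio = 1021 kg / 381 kg = 2.6798

2.6798


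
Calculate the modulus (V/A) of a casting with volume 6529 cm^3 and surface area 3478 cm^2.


Formula: Casting Modulus M = V / A
M = 6529 cm^3 / 3478 cm^2 = 1.8772 cm

1.8772 cm


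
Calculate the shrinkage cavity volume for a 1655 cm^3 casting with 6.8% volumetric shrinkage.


Formula: V_shrink = V_casting * shrinkage_pct / 100
V_shrink = 1655 cm^3 * 6.8 / 100 = 112.5400 cm^3


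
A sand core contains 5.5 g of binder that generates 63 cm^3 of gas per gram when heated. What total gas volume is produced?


Formula: V_gas = W_binder * gas_evolution_rate
V = 5.5 g * 63 cm^3/g = 346.5000 cm^3

Answer: 346.5000 cm^3


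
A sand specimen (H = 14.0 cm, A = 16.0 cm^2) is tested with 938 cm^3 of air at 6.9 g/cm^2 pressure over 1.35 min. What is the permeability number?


Formula: Permeability Number P = (V * H) / (p * A * t)
Numerator: V * H = 938 * 14.0 = 13132.0
Denominator: p * A * t = 6.9 * 16.0 * 1.35 = 149.04
P = 13132.0 / 149.04 = 88.1106


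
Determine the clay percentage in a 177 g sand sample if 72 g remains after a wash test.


Formula: Clay% = (W_total - W_washed) / W_total * 100
Clay mass = 177 - 72 = 105 g
Clay% = 105 / 177 * 100 = 59.3220%

Final answer: 59.3220%


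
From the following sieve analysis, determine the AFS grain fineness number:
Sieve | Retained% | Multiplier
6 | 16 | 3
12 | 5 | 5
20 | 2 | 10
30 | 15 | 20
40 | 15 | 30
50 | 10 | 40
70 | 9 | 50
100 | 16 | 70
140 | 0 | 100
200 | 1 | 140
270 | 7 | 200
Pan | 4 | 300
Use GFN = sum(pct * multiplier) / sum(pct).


Formula: GFN = sum(pct * multiplier) / sum(pct)
sum(pct * multiplier) = 5553
sum(pct) = 100
GFN = 5553 / 100 = 55.53

Final answer: 55.53


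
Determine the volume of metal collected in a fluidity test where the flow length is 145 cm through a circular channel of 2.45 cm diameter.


Formula: V = pi * (d/2)^2 * L  (cylinder volume)
Radius = 2.45/2 = 1.225 cm
V = pi * 1.225^2 * 145 = 683.5811 cm^3

Answer: 683.5811 cm^3


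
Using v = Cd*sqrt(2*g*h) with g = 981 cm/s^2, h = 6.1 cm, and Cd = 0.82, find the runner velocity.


Formula: v = Cd * sqrt(2 * g * h)  (Torricelli with discharge coefficient)
2*g*h = 2 * 981 * 6.1 = 11968.2 cm^2/s^2
sqrt(11968.2) = 109.39927 cm/s
v = 0.82 * 109.39927 = 89.7074 cm/s

Answer: 89.7074 cm/s


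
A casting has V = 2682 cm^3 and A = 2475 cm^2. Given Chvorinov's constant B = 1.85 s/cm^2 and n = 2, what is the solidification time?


Formula: t_s = B * (V/A)^n  (Chvorinov's rule, n=2)
Modulus M = V/A = 2682/2475 = 1.083636 cm
M^2 = 1.083636^2 = 1.174267 cm^2
t_s = 1.85 * 1.174267 = 2.1724 s


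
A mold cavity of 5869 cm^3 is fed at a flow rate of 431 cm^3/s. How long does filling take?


Formula: t_fill = V_mold / Q_flow
t = 5869 cm^3 / 431 cm^3/s = 13.6172 s


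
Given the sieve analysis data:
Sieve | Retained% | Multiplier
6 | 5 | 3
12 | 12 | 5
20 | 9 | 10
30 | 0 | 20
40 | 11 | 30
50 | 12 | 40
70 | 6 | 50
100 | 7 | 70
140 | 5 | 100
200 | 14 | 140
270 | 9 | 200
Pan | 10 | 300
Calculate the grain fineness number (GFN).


Formula: GFN = sum(pct * multiplier) / sum(pct)
sum(pct * multiplier) = 9025
sum(pct) = 100
GFN = 9025 / 100 = 90.25

Answer: 90.25


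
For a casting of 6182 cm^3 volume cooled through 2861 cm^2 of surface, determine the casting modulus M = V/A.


Formula: Casting Modulus M = V / A
M = 6182 cm^3 / 2861 cm^2 = 2.1608 cm

Answer: 2.1608 cm


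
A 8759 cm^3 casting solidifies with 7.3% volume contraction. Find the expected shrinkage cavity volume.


Formula: V_shrink = V_casting * shrinkage_pct / 100
V_shrink = 8759 cm^3 * 7.3 / 100 = 639.4070 cm^3

639.4070 cm^3


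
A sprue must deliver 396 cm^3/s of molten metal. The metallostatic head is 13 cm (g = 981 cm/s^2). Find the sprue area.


Formula: v = sqrt(2*g*h), A = Q/v
Velocity: v = sqrt(2 * 981 * 13) = sqrt(25506) = 159.7060 cm/s
Sprue area: A = Q / v = 396 / 159.7060 = 2.4796 cm^2

2.4796 cm^2


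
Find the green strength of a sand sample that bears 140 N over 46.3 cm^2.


Formula: Compressive Strength = Force / Area
Strength = 140 N / 46.3 cm^2 = 3.0238 N/cm^2

Final answer: 3.0238 N/cm^2


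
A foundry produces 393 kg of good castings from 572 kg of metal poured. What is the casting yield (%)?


Formula: Casting Yield = (W_good / W_total) * 100
Yield = (393 kg / 572 kg) * 100 = 68.7063%

Final answer: 68.7063%


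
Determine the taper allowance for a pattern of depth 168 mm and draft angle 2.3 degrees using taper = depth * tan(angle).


Formula: taper = depth * tan(draft_angle)
tan(2.3 deg) = 0.0401641
taper = 168 mm * 0.0401641 = 6.7476 mm

Final answer: 6.7476 mm


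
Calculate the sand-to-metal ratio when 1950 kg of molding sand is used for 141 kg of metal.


Formula: Sand-to-Metal Ratio = W_sand / W_metal
Ratio = 1950 kg / 141 kg = 13.8298

13.8298


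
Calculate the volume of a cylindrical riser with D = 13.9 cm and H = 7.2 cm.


Formula: V = pi * (D/2)^2 * H  (cylinder volume)
Radius = D/2 = 13.9/2 = 6.95 cm
V = pi * 6.95^2 * 7.2 = 1092.5768 cm^3

Final answer: 1092.5768 cm^3


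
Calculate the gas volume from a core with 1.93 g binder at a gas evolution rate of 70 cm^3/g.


Formula: V_gas = W_binder * gas_evolution_rate
V = 1.93 g * 70 cm^3/g = 135.1000 cm^3


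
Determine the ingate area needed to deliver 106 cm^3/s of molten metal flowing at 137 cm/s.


Formula: A_ingate = Q / v  (continuity equation)
A = 106 cm^3/s / 137 cm/s = 0.7737 cm^2

Answer: 0.7737 cm^2


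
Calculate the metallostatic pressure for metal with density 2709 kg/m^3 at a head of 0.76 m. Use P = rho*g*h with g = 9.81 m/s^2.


Formula: P = rho * g * h
rho * g = 2709 * 9.81 = 26575.29 N/m^3
P = 26575.29 * 0.76 = 20197.2204 Pa

Answer: 20197.2204 Pa


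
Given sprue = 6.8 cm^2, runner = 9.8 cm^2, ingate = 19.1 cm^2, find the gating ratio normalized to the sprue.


Sprue:Runner:Ingate = 1 : 9.8/6.8 : 19.1/6.8 = 1:1.44:2.81


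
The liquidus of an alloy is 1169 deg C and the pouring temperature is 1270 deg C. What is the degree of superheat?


Formula: Superheat = T_pour - T_melt
Superheat = 1270 - 1169 = 101 deg C

Final answer: 101 deg C


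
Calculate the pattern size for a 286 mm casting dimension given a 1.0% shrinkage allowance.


Formula: L_pattern = L_casting * (1 + shrinkage_rate/100)
Shrinkage factor = 1 + 1.0/100 = 1.01
L_pattern = 286 mm * 1.01 = 288.8600 mm

288.8600 mm


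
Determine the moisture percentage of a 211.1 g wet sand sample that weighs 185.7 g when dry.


Formula: MC = (W_wet - W_dry) / W_wet * 100
Water mass = 211.1 - 185.7 = 25.4 g
MC = 25.4 / 211.1 * 100 = 12.0322%

12.0322%


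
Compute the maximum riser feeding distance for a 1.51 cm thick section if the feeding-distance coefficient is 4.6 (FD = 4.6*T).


Formula: FD = 4.6 * T  (riser feeding-distance rule)
FD = 4.6 * 1.51 cm = 6.9460 cm

Final answer: 6.9460 cm


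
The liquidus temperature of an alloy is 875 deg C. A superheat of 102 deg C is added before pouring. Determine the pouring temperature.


Formula: T_pour = T_melt + Superheat
T_pour = 875 + 102 = 977 deg C

Answer: 977 deg C


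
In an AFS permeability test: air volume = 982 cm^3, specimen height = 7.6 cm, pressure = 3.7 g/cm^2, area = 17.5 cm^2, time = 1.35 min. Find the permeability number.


Formula: Permeability Number P = (V * H) / (p * A * t)
Numerator: V * H = 982 * 7.6 = 7463.2
Denominator: p * A * t = 3.7 * 17.5 * 1.35 = 87.4125
P = 7463.2 / 87.4125 = 85.3791

Answer: 85.3791


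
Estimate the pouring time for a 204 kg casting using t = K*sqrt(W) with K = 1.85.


Formula: t = K * sqrt(W)
sqrt(W) = sqrt(204) = 14.28286
t = 1.85 * 14.28286 = 26.4233 s

Answer: 26.4233 s


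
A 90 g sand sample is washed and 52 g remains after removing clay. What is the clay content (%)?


Formula: Clay% = (W_total - W_washed) / W_total * 100
Clay mass = 90 - 52 = 38 g
Clay% = 38 / 90 * 100 = 42.2222%

42.2222%


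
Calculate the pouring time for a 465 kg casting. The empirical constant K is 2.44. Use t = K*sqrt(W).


Formula: t = K * sqrt(W)
sqrt(W) = sqrt(465) = 21.56386
t = 2.44 * 21.56386 = 52.6158 s

Final answer: 52.6158 s


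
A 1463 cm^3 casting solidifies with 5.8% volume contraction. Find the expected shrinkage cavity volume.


Formula: V_shrink = V_casting * shrinkage_pct / 100
V_shrink = 1463 cm^3 * 5.8 / 100 = 84.8540 cm^3

84.8540 cm^3


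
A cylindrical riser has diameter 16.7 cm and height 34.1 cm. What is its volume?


Formula: V = pi * (D/2)^2 * H  (cylinder volume)
Radius = D/2 = 16.7/2 = 8.35 cm
V = pi * 8.35^2 * 34.1 = 7469.2536 cm^3


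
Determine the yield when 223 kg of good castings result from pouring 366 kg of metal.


Formula: Casting Yield = (W_good / W_total) * 100
Yield = (223 kg / 366 kg) * 100 = 60.9290%

60.9290%


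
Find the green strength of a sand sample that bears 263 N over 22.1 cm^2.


Formula: Compressive Strength = Force / Area
Strength = 263 N / 22.1 cm^2 = 11.9005 N/cm^2

Answer: 11.9005 N/cm^2


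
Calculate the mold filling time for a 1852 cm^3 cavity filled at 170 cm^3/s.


Formula: t_fill = V_mold / Q_flow
t = 1852 cm^3 / 170 cm^3/s = 10.8941 s

Final answer: 10.8941 s


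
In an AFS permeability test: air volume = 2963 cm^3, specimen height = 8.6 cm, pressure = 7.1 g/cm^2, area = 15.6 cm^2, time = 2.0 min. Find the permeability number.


Formula: Permeability Number P = (V * H) / (p * A * t)
Numerator: V * H = 2963 * 8.6 = 25481.8
Denominator: p * A * t = 7.1 * 15.6 * 2.0 = 221.52
P = 25481.8 / 221.52 = 115.0316

115.0316


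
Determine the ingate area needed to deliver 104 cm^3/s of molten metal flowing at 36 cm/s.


Formula: A_ingate = Q / v  (continuity equation)
A = 104 cm^3/s / 36 cm/s = 2.8889 cm^2


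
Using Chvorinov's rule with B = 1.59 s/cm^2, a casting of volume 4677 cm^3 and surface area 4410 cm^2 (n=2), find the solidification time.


Formula: t_s = B * (V/A)^n  (Chvorinov's rule, n=2)
Modulus M = V/A = 4677/4410 = 1.060544 cm
M^2 = 1.060544^2 = 1.124754 cm^2
t_s = 1.59 * 1.124754 = 1.7884 s


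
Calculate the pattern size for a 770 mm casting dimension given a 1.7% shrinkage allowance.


Formula: L_pattern = L_casting * (1 + shrinkage_rate/100)
Shrinkage factor = 1 + 1.7/100 = 1.017
L_pattern = 770 mm * 1.017 = 783.0900 mm

Final answer: 783.0900 mm


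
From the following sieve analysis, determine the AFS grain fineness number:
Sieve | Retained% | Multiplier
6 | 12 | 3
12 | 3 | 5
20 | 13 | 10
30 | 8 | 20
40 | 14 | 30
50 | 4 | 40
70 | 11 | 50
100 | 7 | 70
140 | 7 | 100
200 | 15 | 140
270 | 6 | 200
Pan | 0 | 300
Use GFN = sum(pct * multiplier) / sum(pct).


Formula: GFN = sum(pct * multiplier) / sum(pct)
sum(pct * multiplier) = 5961
sum(pct) = 100
GFN = 5961 / 100 = 59.61

Answer: 59.61


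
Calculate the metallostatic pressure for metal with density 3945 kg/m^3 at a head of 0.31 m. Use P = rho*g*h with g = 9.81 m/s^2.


Formula: P = rho * g * h
rho * g = 3945 * 9.81 = 38700.45 N/m^3
P = 38700.45 * 0.31 = 11997.1395 Pa


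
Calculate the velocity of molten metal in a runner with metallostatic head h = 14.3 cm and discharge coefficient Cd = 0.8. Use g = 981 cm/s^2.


Formula: v = Cd * sqrt(2 * g * h)  (Torricelli with discharge coefficient)
2*g*h = 2 * 981 * 14.3 = 28056.6 cm^2/s^2
sqrt(28056.6) = 167.50104 cm/s
v = 0.8 * 167.50104 = 134.0008 cm/s

Final answer: 134.0008 cm/s


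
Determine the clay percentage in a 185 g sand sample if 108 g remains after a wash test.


Formula: Clay% = (W_total - W_washed) / W_total * 100
Clay mass = 185 - 108 = 77 g
Clay% = 77 / 185 * 100 = 41.6216%

Final answer: 41.6216%


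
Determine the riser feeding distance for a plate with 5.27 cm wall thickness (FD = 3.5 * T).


Formula: FD = 3.5 * T  (riser feeding-distance rule)
FD = 3.5 * 5.27 cm = 18.4450 cm

Answer: 18.4450 cm


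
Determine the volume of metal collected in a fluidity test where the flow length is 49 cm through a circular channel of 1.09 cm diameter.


Formula: V = pi * (d/2)^2 * L  (cylinder volume)
Radius = 1.09/2 = 0.545 cm
V = pi * 0.545^2 * 49 = 45.7234 cm^3

Final answer: 45.7234 cm^3


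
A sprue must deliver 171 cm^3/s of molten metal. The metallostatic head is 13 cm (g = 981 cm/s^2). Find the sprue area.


Formula: v = sqrt(2*g*h), A = Q/v
Velocity: v = sqrt(2 * 981 * 13) = sqrt(25506) = 159.7060 cm/s
Sprue area: A = Q / v = 171 / 159.7060 = 1.0707 cm^2

1.0707 cm^2


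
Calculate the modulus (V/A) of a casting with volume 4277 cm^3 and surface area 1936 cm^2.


Formula: Casting Modulus M = V / A
M = 4277 cm^3 / 1936 cm^2 = 2.2092 cm

2.2092 cm


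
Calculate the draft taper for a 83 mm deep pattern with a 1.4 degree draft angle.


Formula: taper = depth * tan(draft_angle)
tan(1.4 deg) = 0.0244395
taper = 83 mm * 0.0244395 = 2.0285 mm


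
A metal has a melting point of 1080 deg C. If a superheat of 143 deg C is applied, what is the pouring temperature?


Formula: T_pour = T_melt + Superheat
T_pour = 1080 + 143 = 1223 deg C

1223 deg C


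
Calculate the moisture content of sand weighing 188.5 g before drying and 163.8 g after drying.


Formula: MC = (W_wet - W_dry) / W_wet * 100
Water mass = 188.5 - 163.8 = 24.7 g
MC = 24.7 / 188.5 * 100 = 13.1034%

13.1034%


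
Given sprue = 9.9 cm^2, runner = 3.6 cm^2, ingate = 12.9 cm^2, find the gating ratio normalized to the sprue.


Sprue:Runner:Ingate = 1 : 3.6/9.9 : 12.9/9.9 = 1:0.36:1.30

1:0.36:1.30


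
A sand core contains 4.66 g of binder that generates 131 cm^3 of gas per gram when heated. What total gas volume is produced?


Formula: V_gas = W_binder * gas_evolution_rate
V = 4.66 g * 131 cm^3/g = 610.4600 cm^3

Answer: 610.4600 cm^3


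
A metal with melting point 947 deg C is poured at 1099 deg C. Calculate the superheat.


Formula: Superheat = T_pour - T_melt
Superheat = 1099 - 947 = 152 deg C

152 deg C


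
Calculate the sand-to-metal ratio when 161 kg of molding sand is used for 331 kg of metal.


Formula: Sand-to-Metal Ratio = W_sand / W_metal
Ratio = 161 kg / 331 kg = 0.4864

Final answer: 0.4864


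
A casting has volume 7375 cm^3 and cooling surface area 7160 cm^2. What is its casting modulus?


Formula: Casting Modulus M = V / A
M = 7375 cm^3 / 7160 cm^2 = 1.0300 cm


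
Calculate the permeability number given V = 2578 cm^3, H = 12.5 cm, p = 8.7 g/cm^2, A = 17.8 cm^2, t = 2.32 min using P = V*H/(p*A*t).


Formula: Permeability Number P = (V * H) / (p * A * t)
Numerator: V * H = 2578 * 12.5 = 32225.0
Denominator: p * A * t = 8.7 * 17.8 * 2.32 = 359.2752
P = 32225.0 / 359.2752 = 89.6945

Final answer: 89.6945


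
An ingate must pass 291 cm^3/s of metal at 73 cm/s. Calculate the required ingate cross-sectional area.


Formula: A_ingate = Q / v  (continuity equation)
A = 291 cm^3/s / 73 cm/s = 3.9863 cm^2


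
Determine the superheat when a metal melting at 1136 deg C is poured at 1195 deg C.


Formula: Superheat = T_pour - T_melt
Superheat = 1195 - 1136 = 59 deg C

Answer: 59 deg C


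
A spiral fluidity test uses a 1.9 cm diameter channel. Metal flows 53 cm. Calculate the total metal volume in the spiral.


Formula: V = pi * (d/2)^2 * L  (cylinder volume)
Radius = 1.9/2 = 0.95 cm
V = pi * 0.95^2 * 53 = 150.2702 cm^3

Final answer: 150.2702 cm^3


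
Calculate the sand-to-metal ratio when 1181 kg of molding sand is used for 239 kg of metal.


Formula: Sand-to-Metal Ratio = W_sand / W_metal
Ratio = 1181 kg / 239 kg = 4.9414

Answer: 4.9414


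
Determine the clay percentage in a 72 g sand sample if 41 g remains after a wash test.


Formula: Clay% = (W_total - W_washed) / W_total * 100
Clay mass = 72 - 41 = 31 g
Clay% = 31 / 72 * 100 = 43.0556%


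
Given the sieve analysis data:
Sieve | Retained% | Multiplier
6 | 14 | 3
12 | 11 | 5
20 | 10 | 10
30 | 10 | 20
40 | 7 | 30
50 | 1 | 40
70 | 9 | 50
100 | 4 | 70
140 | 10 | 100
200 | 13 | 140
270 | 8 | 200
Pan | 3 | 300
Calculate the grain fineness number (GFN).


Formula: GFN = sum(pct * multiplier) / sum(pct)
sum(pct * multiplier) = 6697
sum(pct) = 100
GFN = 6697 / 100 = 66.97

Answer: 66.97


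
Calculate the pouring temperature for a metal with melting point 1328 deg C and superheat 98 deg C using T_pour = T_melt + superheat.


Formula: T_pour = T_melt + Superheat
T_pour = 1328 + 98 = 1426 deg C

Answer: 1426 deg C


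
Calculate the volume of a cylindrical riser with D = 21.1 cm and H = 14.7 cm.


Formula: V = pi * (D/2)^2 * H  (cylinder volume)
Radius = D/2 = 21.1/2 = 10.55 cm
V = pi * 10.55^2 * 14.7 = 5140.1066 cm^3

5140.1066 cm^3


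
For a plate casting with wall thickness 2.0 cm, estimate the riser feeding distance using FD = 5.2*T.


Formula: FD = 5.2 * T  (riser feeding-distance rule)
FD = 5.2 * 2.0 cm = 10.4000 cm

Answer: 10.4000 cm


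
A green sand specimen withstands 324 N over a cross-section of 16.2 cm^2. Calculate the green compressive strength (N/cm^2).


Formula: Compressive Strength = Force / Area
Strength = 324 N / 16.2 cm^2 = 20.0000 N/cm^2


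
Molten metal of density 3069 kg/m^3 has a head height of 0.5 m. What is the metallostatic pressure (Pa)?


Formula: P = rho * g * h
rho * g = 3069 * 9.81 = 30106.89 N/m^3
P = 30106.89 * 0.5 = 15053.4450 Pa


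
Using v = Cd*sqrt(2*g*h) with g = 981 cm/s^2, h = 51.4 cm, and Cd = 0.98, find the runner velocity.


Formula: v = Cd * sqrt(2 * g * h)  (Torricelli with discharge coefficient)
2*g*h = 2 * 981 * 51.4 = 100846.8 cm^2/s^2
sqrt(100846.8) = 317.56385 cm/s
v = 0.98 * 317.56385 = 311.2126 cm/s

311.2126 cm/s


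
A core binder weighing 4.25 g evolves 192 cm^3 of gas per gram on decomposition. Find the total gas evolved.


Formula: V_gas = W_binder * gas_evolution_rate
V = 4.25 g * 192 cm^3/g = 816.0000 cm^3

816.0000 cm^3


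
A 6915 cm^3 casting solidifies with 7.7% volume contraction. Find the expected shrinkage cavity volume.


Formula: V_shrink = V_casting * shrinkage_pct / 100
V_shrink = 6915 cm^3 * 7.7 / 100 = 532.4550 cm^3


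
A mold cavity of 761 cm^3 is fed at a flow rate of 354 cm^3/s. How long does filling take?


Formula: t_fill = V_mold / Q_flow
t = 761 cm^3 / 354 cm^3/s = 2.1497 s

Answer: 2.1497 s


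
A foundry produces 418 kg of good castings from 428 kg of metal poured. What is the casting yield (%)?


Formula: Casting Yield = (W_good / W_total) * 100
Yield = (418 kg / 428 kg) * 100 = 97.6636%

Final answer: 97.6636%


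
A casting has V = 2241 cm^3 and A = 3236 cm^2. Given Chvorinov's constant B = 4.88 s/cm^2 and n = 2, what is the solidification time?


Formula: t_s = B * (V/A)^n  (Chvorinov's rule, n=2)
Modulus M = V/A = 2241/3236 = 0.692522 cm
M^2 = 0.692522^2 = 0.479587 cm^2
t_s = 4.88 * 0.479587 = 2.3404 s


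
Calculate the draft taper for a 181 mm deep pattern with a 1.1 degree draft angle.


Formula: taper = depth * tan(draft_angle)
tan(1.1 deg) = 0.0192010
taper = 181 mm * 0.0192010 = 3.4754 mm

3.4754 mm


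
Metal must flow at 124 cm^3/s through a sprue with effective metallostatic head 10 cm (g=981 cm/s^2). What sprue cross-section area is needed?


Formula: v = sqrt(2*g*h), A = Q/v
Velocity: v = sqrt(2 * 981 * 10) = sqrt(19620) = 140.0714 cm/s
Sprue area: A = Q / v = 124 / 140.0714 = 0.8853 cm^2


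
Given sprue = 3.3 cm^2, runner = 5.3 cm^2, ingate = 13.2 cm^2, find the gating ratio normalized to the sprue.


Sprue:Runner:Ingate = 1 : 5.3/3.3 : 13.2/3.3 = 1:1.61:4.00


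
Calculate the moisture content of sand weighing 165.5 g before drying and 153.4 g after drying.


Formula: MC = (W_wet - W_dry) / W_wet * 100
Water mass = 165.5 - 153.4 = 12.1 g
MC = 12.1 / 165.5 * 100 = 7.3112%


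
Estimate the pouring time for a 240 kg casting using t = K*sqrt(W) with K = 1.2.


Formula: t = K * sqrt(W)
sqrt(W) = sqrt(240) = 15.49193
t = 1.2 * 15.49193 = 18.5903 s

18.5903 s


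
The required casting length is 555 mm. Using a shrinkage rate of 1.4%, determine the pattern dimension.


Formula: L_pattern = L_casting * (1 + shrinkage_rate/100)
Shrinkage factor = 1 + 1.4/100 = 1.014
L_pattern = 555 mm * 1.014 = 562.7700 mm


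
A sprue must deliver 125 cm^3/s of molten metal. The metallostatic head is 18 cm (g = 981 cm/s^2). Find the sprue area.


Formula: v = sqrt(2*g*h), A = Q/v
Velocity: v = sqrt(2 * 981 * 18) = sqrt(35316) = 187.9255 cm/s
Sprue area: A = Q / v = 125 / 187.9255 = 0.6652 cm^2

Final answer: 0.6652 cm^2


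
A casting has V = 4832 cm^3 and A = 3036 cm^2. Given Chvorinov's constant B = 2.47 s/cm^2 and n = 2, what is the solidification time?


Formula: t_s = B * (V/A)^n  (Chvorinov's rule, n=2)
Modulus M = V/A = 4832/3036 = 1.591568 cm
M^2 = 1.591568^2 = 2.533089 cm^2
t_s = 2.47 * 2.533089 = 6.2567 s

Answer: 6.2567 s


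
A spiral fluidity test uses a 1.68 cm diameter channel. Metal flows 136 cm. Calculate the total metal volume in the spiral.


Formula: V = pi * (d/2)^2 * L  (cylinder volume)
Radius = 1.68/2 = 0.84 cm
V = pi * 0.84^2 * 136 = 301.4723 cm^3

Answer: 301.4723 cm^3


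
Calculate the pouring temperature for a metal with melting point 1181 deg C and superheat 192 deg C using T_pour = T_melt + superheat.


Formula: T_pour = T_melt + Superheat
T_pour = 1181 + 192 = 1373 deg C


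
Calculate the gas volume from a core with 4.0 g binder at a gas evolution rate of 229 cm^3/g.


Formula: V_gas = W_binder * gas_evolution_rate
V = 4.0 g * 229 cm^3/g = 916.0000 cm^3

Final answer: 916.0000 cm^3


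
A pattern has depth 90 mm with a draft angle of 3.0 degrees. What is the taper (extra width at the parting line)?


Formula: taper = depth * tan(draft_angle)
tan(3.0 deg) = 0.0524078
taper = 90 mm * 0.0524078 = 4.7167 mm

Final answer: 4.7167 mm


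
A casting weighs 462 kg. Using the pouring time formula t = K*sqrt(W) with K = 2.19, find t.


Formula: t = K * sqrt(W)
sqrt(W) = sqrt(462) = 21.49419
t = 2.19 * 21.49419 = 47.0723 s

Answer: 47.0723 s


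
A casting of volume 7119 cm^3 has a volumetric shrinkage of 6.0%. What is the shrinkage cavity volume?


Formula: V_shrink = V_casting * shrinkage_pct / 100
V_shrink = 7119 cm^3 * 6.0 / 100 = 427.1400 cm^3

Answer: 427.1400 cm^3


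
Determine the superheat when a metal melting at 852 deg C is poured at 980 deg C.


Formula: Superheat = T_pour - T_melt
Superheat = 980 - 852 = 128 deg C

128 deg C


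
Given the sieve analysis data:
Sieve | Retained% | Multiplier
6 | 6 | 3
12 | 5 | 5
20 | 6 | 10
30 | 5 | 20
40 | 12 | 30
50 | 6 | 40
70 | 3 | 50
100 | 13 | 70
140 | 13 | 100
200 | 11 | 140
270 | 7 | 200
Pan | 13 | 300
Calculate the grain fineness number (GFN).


Formula: GFN = sum(pct * multiplier) / sum(pct)
sum(pct * multiplier) = 10003
sum(pct) = 100
GFN = 10003 / 100 = 100.03

Final answer: 100.03


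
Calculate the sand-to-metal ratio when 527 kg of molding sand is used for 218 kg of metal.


Formula: Sand-to-Metal Ratio = W_sand / W_metal
Ratio = 527 kg / 218 kg = 2.4174

Final answer: 2.4174


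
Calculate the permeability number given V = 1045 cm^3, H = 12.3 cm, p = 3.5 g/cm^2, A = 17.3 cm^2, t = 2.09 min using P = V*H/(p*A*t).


Formula: Permeability Number P = (V * H) / (p * A * t)
Numerator: V * H = 1045 * 12.3 = 12853.5
Denominator: p * A * t = 3.5 * 17.3 * 2.09 = 126.5495
P = 12853.5 / 126.5495 = 101.5690

101.5690


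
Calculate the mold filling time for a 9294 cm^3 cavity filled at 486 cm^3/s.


Formula: t_fill = V_mold / Q_flow
t = 9294 cm^3 / 486 cm^3/s = 19.1235 s


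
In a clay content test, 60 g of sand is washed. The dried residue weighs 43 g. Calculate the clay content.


Formula: Clay% = (W_total - W_washed) / W_total * 100
Clay mass = 60 - 43 = 17 g
Clay% = 17 / 60 * 100 = 28.3333%

Final answer: 28.3333%


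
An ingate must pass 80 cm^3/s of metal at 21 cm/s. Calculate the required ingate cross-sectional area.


Formula: A_ingate = Q / v  (continuity equation)
A = 80 cm^3/s / 21 cm/s = 3.8095 cm^2

Answer: 3.8095 cm^2


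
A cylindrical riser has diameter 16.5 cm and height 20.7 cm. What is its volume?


Formula: V = pi * (D/2)^2 * H  (cylinder volume)
Radius = D/2 = 16.5/2 = 8.25 cm
V = pi * 8.25^2 * 20.7 = 4426.1703 cm^3

Final answer: 4426.1703 cm^3


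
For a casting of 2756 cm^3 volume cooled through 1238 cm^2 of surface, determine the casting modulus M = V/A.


Formula: Casting Modulus M = V / A
M = 2756 cm^3 / 1238 cm^2 = 2.2262 cm

Answer: 2.2262 cm


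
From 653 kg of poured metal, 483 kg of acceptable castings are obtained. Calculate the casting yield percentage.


Formula: Casting Yield = (W_good / W_total) * 100
Yield = (483 kg / 653 kg) * 100 = 73.9663%

Final answer: 73.9663%


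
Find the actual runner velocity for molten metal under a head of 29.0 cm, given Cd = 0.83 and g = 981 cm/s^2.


Formula: v = Cd * sqrt(2 * g * h)  (Torricelli with discharge coefficient)
2*g*h = 2 * 981 * 29.0 = 56898.0 cm^2/s^2
sqrt(56898.0) = 238.53302 cm/s
v = 0.83 * 238.53302 = 197.9824 cm/s


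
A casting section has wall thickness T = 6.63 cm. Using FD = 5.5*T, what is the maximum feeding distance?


Formula: FD = 5.5 * T  (riser feeding-distance rule)
FD = 5.5 * 6.63 cm = 36.4650 cm

Answer: 36.4650 cm


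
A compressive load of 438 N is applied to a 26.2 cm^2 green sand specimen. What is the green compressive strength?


Formula: Compressive Strength = Force / Area
Strength = 438 N / 26.2 cm^2 = 16.7176 N/cm^2

16.7176 N/cm^2


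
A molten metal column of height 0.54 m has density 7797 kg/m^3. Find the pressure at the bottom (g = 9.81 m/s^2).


Formula: P = rho * g * h
rho * g = 7797 * 9.81 = 76488.57 N/m^3
P = 76488.57 * 0.54 = 41303.8278 Pa

Answer: 41303.8278 Pa


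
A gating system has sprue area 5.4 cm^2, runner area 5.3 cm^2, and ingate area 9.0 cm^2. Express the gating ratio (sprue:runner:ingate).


Sprue:Runner:Ingate = 1 : 5.3/5.4 : 9.0/5.4 = 1:0.98:1.67

Answer: 1:0.98:1.67


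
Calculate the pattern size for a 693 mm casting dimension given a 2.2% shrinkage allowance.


Formula: L_pattern = L_casting * (1 + shrinkage_rate/100)
Shrinkage factor = 1 + 2.2/100 = 1.022
L_pattern = 693 mm * 1.022 = 708.2460 mm

Answer: 708.2460 mm


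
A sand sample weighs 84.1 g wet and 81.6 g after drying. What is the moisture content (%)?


Formula: MC = (W_wet - W_dry) / W_wet * 100
Water mass = 84.1 - 81.6 = 2.5 g
MC = 2.5 / 84.1 * 100 = 2.9727%

Answer: 2.9727%


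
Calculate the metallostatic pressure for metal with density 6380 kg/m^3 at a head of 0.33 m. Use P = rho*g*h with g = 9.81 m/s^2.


Formula: P = rho * g * h
rho * g = 6380 * 9.81 = 62587.8 N/m^3
P = 62587.8 * 0.33 = 20653.9740 Pa

Final answer: 20653.9740 Pa


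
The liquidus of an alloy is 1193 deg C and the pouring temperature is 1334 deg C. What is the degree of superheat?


Formula: Superheat = T_pour - T_melt
Superheat = 1334 - 1193 = 141 deg C

Final answer: 141 deg C


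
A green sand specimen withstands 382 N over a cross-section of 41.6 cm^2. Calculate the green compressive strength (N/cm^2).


Formula: Compressive Strength = Force / Area
Strength = 382 N / 41.6 cm^2 = 9.1827 N/cm^2

Final answer: 9.1827 N/cm^2


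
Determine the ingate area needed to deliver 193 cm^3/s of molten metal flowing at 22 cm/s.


Formula: A_ingate = Q / v  (continuity equation)
A = 193 cm^3/s / 22 cm/s = 8.7727 cm^2


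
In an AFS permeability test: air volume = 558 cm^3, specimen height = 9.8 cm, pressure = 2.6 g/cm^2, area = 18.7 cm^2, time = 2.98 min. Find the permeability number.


Formula: Permeability Number P = (V * H) / (p * A * t)
Numerator: V * H = 558 * 9.8 = 5468.4
Denominator: p * A * t = 2.6 * 18.7 * 2.98 = 144.8876
P = 5468.4 / 144.8876 = 37.7424

Final answer: 37.7424


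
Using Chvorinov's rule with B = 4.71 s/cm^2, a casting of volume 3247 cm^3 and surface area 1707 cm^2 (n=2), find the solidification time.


Formula: t_s = B * (V/A)^n  (Chvorinov's rule, n=2)
Modulus M = V/A = 3247/1707 = 1.902168 cm
M^2 = 1.902168^2 = 3.618243 cm^2
t_s = 4.71 * 3.618243 = 17.0419 s

Answer: 17.0419 s


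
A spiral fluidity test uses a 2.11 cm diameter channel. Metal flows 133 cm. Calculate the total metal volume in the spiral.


Formula: V = pi * (d/2)^2 * L  (cylinder volume)
Radius = 2.11/2 = 1.055 cm
V = pi * 1.055^2 * 133 = 465.0573 cm^3

Final answer: 465.0573 cm^3


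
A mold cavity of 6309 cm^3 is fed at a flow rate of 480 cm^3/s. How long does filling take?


Formula: t_fill = V_mold / Q_flow
t = 6309 cm^3 / 480 cm^3/s = 13.1438 s

13.1438 s


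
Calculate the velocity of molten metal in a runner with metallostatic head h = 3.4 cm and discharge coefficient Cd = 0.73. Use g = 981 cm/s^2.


Formula: v = Cd * sqrt(2 * g * h)  (Torricelli with discharge coefficient)
2*g*h = 2 * 981 * 3.4 = 6670.8 cm^2/s^2
sqrt(6670.8) = 81.67497 cm/s
v = 0.73 * 81.67497 = 59.6227 cm/s


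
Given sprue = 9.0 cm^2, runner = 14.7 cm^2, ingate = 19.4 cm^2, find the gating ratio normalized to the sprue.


Sprue:Runner:Ingate = 1 : 14.7/9.0 : 19.4/9.0 = 1:1.63:2.16

Answer: 1:1.63:2.16


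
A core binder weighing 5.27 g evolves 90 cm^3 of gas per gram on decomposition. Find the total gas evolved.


Formula: V_gas = W_binder * gas_evolution_rate
V = 5.27 g * 90 cm^3/g = 474.3000 cm^3


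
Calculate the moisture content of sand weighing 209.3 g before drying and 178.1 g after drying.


Formula: MC = (W_wet - W_dry) / W_wet * 100
Water mass = 209.3 - 178.1 = 31.2 g
MC = 31.2 / 209.3 * 100 = 14.9068%

14.9068%


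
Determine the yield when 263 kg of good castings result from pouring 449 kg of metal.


Formula: Casting Yield = (W_good / W_total) * 100
Yield = (263 kg / 449 kg) * 100 = 58.5746%

58.5746%


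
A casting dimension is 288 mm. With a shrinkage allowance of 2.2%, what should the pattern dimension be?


Formula: L_pattern = L_casting * (1 + shrinkage_rate/100)
Shrinkage factor = 1 + 2.2/100 = 1.022
L_pattern = 288 mm * 1.022 = 294.3360 mm

Answer: 294.3360 mm


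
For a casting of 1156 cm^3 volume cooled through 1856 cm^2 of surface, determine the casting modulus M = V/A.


Formula: Casting Modulus M = V / A
M = 1156 cm^3 / 1856 cm^2 = 0.6228 cm

Final answer: 0.6228 cm


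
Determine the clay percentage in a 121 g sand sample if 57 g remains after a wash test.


Formula: Clay% = (W_total - W_washed) / W_total * 100
Clay mass = 121 - 57 = 64 g
Clay% = 64 / 121 * 100 = 52.8926%

52.8926%


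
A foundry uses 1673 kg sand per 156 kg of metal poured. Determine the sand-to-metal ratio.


Formula: Sand-to-Metal Ratio = W_sand / W_metal
Ratio = 1673 kg / 156 kg = 10.7244

10.7244


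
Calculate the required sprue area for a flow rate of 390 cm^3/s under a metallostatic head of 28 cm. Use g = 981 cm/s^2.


Formula: v = sqrt(2*g*h), A = Q/v
Velocity: v = sqrt(2 * 981 * 28) = sqrt(54936) = 234.3843 cm/s
Sprue area: A = Q / v = 390 / 234.3843 = 1.6639 cm^2

1.6639 cm^2


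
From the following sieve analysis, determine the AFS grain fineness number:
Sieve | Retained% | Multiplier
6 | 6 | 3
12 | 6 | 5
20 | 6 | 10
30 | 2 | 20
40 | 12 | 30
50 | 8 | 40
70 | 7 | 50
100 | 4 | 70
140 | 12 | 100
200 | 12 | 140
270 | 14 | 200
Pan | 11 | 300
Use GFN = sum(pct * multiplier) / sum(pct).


Formula: GFN = sum(pct * multiplier) / sum(pct)
sum(pct * multiplier) = 10438
sum(pct) = 100
GFN = 10438 / 100 = 104.38


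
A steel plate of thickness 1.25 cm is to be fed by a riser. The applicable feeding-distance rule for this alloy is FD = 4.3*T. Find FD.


Formula: FD = 4.3 * T  (riser feeding-distance rule)
FD = 4.3 * 1.25 cm = 5.3750 cm


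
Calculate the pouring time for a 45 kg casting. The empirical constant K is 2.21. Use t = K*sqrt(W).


Formula: t = K * sqrt(W)
sqrt(W) = sqrt(45) = 6.70820
t = 2.21 * 6.70820 = 14.8251 s

14.8251 s


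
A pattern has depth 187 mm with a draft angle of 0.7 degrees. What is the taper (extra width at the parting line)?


Formula: taper = depth * tan(draft_angle)
tan(0.7 deg) = 0.0122179
taper = 187 mm * 0.0122179 = 2.2847 mm

2.2847 mm


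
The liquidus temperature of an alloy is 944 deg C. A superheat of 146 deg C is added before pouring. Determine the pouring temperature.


Formula: T_pour = T_melt + Superheat
T_pour = 944 + 146 = 1090 deg C

Final answer: 1090 deg C


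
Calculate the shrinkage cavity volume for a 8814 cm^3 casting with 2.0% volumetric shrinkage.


Formula: V_shrink = V_casting * shrinkage_pct / 100
V_shrink = 8814 cm^3 * 2.0 / 100 = 176.2800 cm^3

Final answer: 176.2800 cm^3


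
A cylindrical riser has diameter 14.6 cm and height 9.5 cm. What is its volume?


Formula: V = pi * (D/2)^2 * H  (cylinder volume)
Radius = D/2 = 14.6/2 = 7.3 cm
V = pi * 7.3^2 * 9.5 = 1590.4470 cm^3

Final answer: 1590.4470 cm^3


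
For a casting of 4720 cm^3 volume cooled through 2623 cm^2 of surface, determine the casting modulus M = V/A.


Formula: Casting Modulus M = V / A
M = 4720 cm^3 / 2623 cm^2 = 1.7995 cm


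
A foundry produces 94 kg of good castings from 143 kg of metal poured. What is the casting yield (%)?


Formula: Casting Yield = (W_good / W_total) * 100
Yield = (94 kg / 143 kg) * 100 = 65.7343%

Answer: 65.7343%


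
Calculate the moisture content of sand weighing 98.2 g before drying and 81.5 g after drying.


Formula: MC = (W_wet - W_dry) / W_wet * 100
Water mass = 98.2 - 81.5 = 16.7 g
MC = 16.7 / 98.2 * 100 = 17.0061%

Answer: 17.0061%


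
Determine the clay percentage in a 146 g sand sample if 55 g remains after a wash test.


Formula: Clay% = (W_total - W_washed) / W_total * 100
Clay mass = 146 - 55 = 91 g
Clay% = 91 / 146 * 100 = 62.3288%

Final answer: 62.3288%


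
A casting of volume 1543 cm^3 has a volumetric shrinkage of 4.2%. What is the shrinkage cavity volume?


Formula: V_shrink = V_casting * shrinkage_pct / 100
V_shrink = 1543 cm^3 * 4.2 / 100 = 64.8060 cm^3

Answer: 64.8060 cm^3


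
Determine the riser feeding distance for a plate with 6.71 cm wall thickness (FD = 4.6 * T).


Formula: FD = 4.6 * T  (riser feeding-distance rule)
FD = 4.6 * 6.71 cm = 30.8660 cm

30.8660 cm
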